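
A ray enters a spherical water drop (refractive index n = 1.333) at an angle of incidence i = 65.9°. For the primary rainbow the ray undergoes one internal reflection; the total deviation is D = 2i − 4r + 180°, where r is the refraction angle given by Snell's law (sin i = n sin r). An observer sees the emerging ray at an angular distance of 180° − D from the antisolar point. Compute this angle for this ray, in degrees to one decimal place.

sin r = sin 65.9° / 1.333 = 0.9128/1.333 = 0.6848; r = 43.22°.
D = 2·65.9° − 4·43.22° + 180° = 131.80° − 172.88° + 180° = 138.92°.
Angle from antisolar point = 180° − D = 41.08°.

41.1°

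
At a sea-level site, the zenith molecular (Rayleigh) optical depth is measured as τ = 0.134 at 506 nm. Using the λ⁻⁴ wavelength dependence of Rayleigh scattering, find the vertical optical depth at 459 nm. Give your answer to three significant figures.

0.198

τ(459 nm) = τ(506 nm) × (506/459)⁴ = 0.134 × (1.1024)⁴ = 0.134 × 1.4769 = 0.1979.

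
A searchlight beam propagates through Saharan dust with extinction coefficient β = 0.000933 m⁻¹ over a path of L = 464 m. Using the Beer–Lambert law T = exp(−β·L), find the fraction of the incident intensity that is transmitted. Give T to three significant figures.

0.649

τ = β·L = 0.000933 × 464 = 0.4329.
T = exp(−0.4329) = 0.6486.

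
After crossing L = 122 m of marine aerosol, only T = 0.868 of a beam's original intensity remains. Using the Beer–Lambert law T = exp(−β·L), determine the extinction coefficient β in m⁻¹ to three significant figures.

Beer–Lambert: T = exp(−βL) ⇒ β = −ln(T)/L = −ln(0.868)/122 = 0.1416/122 = 0.00116 m⁻¹.

0.00116 m⁻¹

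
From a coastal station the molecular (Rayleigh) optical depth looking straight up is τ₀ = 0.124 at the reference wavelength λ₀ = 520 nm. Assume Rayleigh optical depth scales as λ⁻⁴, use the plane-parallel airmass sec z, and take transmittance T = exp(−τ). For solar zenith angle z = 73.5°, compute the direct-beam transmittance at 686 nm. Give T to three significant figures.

sec 73.5° = 3.5209.
τ = 0.124 × (520/686)⁴ × 3.5209 = 0.124 × 0.3302 × 3.5209 = 0.1441.
T = exp(−0.1441) = 0.8658.

0.866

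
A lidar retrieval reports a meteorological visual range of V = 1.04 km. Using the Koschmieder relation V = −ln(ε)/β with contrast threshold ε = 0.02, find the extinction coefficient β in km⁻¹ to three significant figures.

3.76 km⁻¹

β = −ln(0.02) / V = 3.912 / 1.04 = 3.7616 km⁻¹.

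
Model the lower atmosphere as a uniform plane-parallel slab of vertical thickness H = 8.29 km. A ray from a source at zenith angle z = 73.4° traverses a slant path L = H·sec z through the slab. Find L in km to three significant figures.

29.0 km

sec z = 1/cos 73.4° = 3.5003.
L = 8.29 × 3.5003 = 29.018 km.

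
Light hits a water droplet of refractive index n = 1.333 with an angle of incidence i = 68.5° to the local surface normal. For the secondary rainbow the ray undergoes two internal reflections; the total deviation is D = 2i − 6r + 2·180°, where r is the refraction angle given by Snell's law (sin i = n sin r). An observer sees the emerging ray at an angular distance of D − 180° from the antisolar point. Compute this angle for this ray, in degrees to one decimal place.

51.4°

sin r = sin 68.5° / 1.333 = 0.9304/1.333 = 0.6980; r = 44.27°.
D = 2·68.5° − 6·44.27° + 2·180° = 137.00° − 265.59° + 360° = 231.41°.
Angle from antisolar point = D − 180° = 51.41°.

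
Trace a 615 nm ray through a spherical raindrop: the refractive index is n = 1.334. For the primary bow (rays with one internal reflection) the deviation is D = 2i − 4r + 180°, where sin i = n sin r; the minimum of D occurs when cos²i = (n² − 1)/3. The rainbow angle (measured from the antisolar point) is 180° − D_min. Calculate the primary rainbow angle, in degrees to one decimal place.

cos²i = (1.77956 − 1)/3 = 0.25985; i = arccos(0.50976) = 59.352°.
sin r = sin 59.352°/1.334 = 0.64492; r = 40.159°.
D_min = 2·59.352° − 4·40.159° + 180° = 138.067°.
Rainbow angle = 180° − D_min = 41.933°.

41.9°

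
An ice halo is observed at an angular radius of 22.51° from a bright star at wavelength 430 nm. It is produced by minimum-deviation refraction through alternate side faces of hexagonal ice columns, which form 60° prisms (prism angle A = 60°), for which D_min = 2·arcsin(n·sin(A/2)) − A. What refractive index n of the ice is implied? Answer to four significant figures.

Rearranging: n = sin((D_min + A)/2) / sin(A/2).
(D_min + A)/2 = (22.51° + 60°)/2 = 41.255°.
n = sin 41.255° / sin 30° = 0.6594 / 0.5000 = 1.3188.

1.319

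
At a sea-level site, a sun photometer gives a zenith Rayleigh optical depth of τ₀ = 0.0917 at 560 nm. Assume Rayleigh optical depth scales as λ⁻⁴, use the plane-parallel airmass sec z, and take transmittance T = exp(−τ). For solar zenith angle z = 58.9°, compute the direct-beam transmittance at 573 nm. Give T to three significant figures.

0.850

sec 58.9° = 1.9360.
τ = 0.0917 × (560/573)⁴ × 1.9360 = 0.0917 × 0.9123 × 1.9360 = 0.1620.
T = exp(−0.1620) = 0.8505.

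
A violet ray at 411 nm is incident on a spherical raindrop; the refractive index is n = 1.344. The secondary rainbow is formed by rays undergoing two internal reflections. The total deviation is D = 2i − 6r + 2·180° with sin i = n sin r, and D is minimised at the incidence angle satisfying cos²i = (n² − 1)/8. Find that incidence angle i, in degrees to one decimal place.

cos²i = (1.344² − 1)/8 = (1.80634 − 1)/8 = 0.10079.
cos i = 0.31748, so i = 71.490°.

71.5°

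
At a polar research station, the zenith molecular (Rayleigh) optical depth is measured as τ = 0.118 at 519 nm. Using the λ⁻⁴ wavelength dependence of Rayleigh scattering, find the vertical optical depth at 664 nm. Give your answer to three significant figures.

τ(664 nm) = τ(519 nm) × (519/664)⁴ = 0.118 × (0.7816)⁴ = 0.118 × 0.3732 = 0.0440.

0.0440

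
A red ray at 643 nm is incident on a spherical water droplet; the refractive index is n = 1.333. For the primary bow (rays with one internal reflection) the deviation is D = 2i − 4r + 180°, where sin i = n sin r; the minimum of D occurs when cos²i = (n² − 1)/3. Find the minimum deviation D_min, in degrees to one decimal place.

137.9°

cos²i = (1.77689 − 1)/3 = 0.25896; i = arccos(0.50888) = 59.410°.
sin r = sin 59.410°/1.333 = 0.64579; r = 40.225°.
D_min = 2·59.410° − 4·40.225° + 180° = 137.922°.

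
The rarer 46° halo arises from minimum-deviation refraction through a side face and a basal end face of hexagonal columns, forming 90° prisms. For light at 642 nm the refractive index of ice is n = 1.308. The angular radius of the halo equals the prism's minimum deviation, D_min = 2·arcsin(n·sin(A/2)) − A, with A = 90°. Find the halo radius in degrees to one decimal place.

n·sin(A/2) = 1.308 × sin 45° = 1.308 × 0.7071 = 0.9249.
D_min = 2·arcsin(0.9249) − 90° = 2 × 67.653° − 90° = 45.305°.

45.3°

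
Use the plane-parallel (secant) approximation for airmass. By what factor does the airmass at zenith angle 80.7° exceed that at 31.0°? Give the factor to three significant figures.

5.30

X(80.7°)/X(31.0°) = sec 80.7° / sec 31.0° = cos 31.0° / cos 80.7° = 0.8572/0.1616 = 5.3041.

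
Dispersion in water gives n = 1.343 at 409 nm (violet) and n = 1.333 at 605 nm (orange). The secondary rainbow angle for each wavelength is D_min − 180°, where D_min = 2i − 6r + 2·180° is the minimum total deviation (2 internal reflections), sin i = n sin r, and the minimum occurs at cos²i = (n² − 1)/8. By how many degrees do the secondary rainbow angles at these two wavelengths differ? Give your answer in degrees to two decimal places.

2.59°

At 409 nm (n = 1.343): cos²i = 0.10046 → i = 71.522°, r = 44.928°, D_min = 233.478°, rainbow angle = 53.478°.
At 605 nm (n = 1.333): cos²i = 0.09711 → i = 71.843°, r = 45.466°, D_min = 230.891°, rainbow angle = 50.891°.
Angular width = |53.478° − 50.891°| = 2.587°.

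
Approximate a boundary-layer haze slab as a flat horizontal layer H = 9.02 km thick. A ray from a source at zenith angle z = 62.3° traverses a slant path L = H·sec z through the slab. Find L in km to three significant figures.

19.4 km

sec z = 1/cos 62.3° = 2.1513.
L = 9.02 × 2.1513 = 19.404 km.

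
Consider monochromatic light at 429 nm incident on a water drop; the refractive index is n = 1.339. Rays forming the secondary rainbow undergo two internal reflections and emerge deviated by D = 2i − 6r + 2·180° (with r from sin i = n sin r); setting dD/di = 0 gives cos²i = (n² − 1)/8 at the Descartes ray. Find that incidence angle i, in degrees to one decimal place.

cos²i = (1.339² − 1)/8 = (1.79292 − 1)/8 = 0.09912.
cos i = 0.31483, so i = 71.650°.

71.6°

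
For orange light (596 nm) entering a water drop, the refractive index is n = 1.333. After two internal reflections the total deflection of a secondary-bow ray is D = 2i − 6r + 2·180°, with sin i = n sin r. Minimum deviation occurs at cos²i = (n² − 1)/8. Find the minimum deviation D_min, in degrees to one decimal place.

cos²i = (1.77689 − 1)/8 = 0.09711; i = arccos(0.31163) = 71.843°.
sin r = sin 71.843°/1.333 = 0.71283; r = 45.466°.
D_min = 2·71.843° − 6·45.466° + 360° = 230.891°.

230.9°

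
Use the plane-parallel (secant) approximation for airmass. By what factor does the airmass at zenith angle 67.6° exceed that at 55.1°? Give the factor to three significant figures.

X(67.6°)/X(55.1°) = sec 67.6° / sec 55.1° = cos 55.1° / cos 67.6° = 0.5721/0.3811 = 1.5014.

1.50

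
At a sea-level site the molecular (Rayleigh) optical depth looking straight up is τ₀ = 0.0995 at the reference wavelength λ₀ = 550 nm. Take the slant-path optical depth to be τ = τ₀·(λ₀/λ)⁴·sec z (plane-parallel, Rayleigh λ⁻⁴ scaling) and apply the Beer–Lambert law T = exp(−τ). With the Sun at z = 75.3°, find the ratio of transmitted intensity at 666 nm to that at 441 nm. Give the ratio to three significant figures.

2.15

Airmass: sec 75.3° = 3.9408.
τ(666 nm) = 0.0995 × (550/666)⁴ × 3.9408 = 0.0995 × 0.4651 × 3.9408 = 0.1824.
τ(441 nm) = 0.0995 × (550/441)⁴ × 3.9408 = 0.0995 × 2.4193 × 3.9408 = 0.9486.
T(666)/T(441) = exp(τ_B − τ_A) = exp(0.7663) = 2.1517.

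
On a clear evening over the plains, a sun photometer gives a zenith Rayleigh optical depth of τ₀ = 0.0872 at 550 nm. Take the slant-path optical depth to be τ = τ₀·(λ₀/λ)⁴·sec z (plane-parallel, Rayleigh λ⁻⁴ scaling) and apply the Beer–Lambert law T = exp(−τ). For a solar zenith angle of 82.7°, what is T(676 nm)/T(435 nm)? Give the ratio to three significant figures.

4.28

Airmass: sec 82.7° = 7.8700.
τ(676 nm) = 0.0872 × (550/676)⁴ × 7.8700 = 0.0872 × 0.4382 × 7.8700 = 0.3007.
τ(435 nm) = 0.0872 × (550/435)⁴ × 7.8700 = 0.0872 × 2.5556 × 7.8700 = 1.7538.
T(676)/T(435) = exp(τ_B − τ_A) = exp(1.4531) = 4.2764.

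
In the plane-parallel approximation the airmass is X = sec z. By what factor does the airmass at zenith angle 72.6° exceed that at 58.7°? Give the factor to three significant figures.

X(72.6°)/X(58.7°) = sec 72.6° / sec 58.7° = cos 58.7° / cos 72.6° = 0.5195/0.2990 = 1.7373.

1.74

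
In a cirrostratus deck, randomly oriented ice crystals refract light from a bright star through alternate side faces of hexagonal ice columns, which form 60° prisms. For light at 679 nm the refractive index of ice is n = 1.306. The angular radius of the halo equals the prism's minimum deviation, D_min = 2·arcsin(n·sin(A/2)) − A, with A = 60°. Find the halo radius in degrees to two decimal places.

21.54°

n·sin(A/2) = 1.306 × sin 30° = 1.306 × 0.5000 = 0.6530.
D_min = 2·arcsin(0.6530) − 60° = 2 × 40.768° − 60° = 21.536°.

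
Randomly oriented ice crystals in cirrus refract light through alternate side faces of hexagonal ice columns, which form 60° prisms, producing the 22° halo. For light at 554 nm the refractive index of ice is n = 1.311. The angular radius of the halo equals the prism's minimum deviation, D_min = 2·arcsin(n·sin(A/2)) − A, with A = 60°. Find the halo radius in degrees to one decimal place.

n·sin(A/2) = 1.311 × sin 30° = 1.311 × 0.5000 = 0.6555.
D_min = 2·arcsin(0.6555) − 60° = 2 × 40.958° − 60° = 21.915°.

21.9°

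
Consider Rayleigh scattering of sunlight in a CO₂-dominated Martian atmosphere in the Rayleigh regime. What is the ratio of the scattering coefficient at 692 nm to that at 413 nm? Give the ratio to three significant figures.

Rayleigh scattering ∝ λ⁻⁴, so the ratio of coefficients is the inverse fourth power of the wavelength ratio.
σ(692)/σ(413) = (413/692)⁴ = (0.5968)⁴ = 0.1269.

0.127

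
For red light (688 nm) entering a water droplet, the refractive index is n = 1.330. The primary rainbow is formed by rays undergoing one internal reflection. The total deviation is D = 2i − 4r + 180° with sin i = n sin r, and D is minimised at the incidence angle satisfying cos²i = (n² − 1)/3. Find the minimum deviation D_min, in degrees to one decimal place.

137.5°

cos²i = (1.76890 − 1)/3 = 0.25630; i = arccos(0.50626) = 59.585°.
sin r = sin 59.585°/1.330 = 0.64841; r = 40.422°.
D_min = 2·59.585° − 4·40.422° + 180° = 137.484°.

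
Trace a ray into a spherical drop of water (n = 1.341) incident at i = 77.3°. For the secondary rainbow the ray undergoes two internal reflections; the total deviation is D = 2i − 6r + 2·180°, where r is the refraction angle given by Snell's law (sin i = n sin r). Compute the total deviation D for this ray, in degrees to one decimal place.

234.6°

sin r = sin 77.3° / 1.341 = 0.9755/1.341 = 0.7275; r = 46.67°.
D = 2·77.3° − 6·46.67° + 2·180° = 154.60° − 280.05° + 360° = 234.55°.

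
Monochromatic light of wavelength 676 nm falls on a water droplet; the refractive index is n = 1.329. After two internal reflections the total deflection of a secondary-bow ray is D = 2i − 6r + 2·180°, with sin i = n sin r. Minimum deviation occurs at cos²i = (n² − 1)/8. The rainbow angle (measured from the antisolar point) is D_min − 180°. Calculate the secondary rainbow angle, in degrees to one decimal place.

49.8°

cos²i = (1.76624 − 1)/8 = 0.09578; i = arccos(0.30948) = 71.972°.
sin r = sin 71.972°/1.329 = 0.71550; r = 45.685°.
D_min = 2·71.972° − 6·45.685° + 360° = 229.837°.
Rainbow angle = D_min − 180° = 49.837°.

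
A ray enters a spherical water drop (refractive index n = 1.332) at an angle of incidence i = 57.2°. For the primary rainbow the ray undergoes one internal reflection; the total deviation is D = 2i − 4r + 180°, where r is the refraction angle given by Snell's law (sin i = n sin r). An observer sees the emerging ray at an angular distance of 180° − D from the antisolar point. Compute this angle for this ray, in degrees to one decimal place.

sin r = sin 57.2° / 1.332 = 0.8406/1.332 = 0.6311; r = 39.13°.
D = 2·57.2° − 4·39.13° + 180° = 114.40° − 156.51° + 180° = 137.89°.
Angle from antisolar point = 180° − D = 42.11°.

42.1°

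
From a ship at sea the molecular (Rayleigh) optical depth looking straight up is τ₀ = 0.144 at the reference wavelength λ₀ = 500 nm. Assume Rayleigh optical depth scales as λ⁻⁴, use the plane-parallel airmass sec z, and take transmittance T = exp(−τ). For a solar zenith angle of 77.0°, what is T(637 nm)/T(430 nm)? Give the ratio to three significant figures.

Airmass: sec 77.0° = 4.4454.
τ(637 nm) = 0.144 × (500/637)⁴ × 4.4454 = 0.144 × 0.3796 × 4.4454 = 0.2430.
τ(430 nm) = 0.144 × (500/430)⁴ × 4.4454 = 0.144 × 1.8281 × 4.4454 = 1.1703.
T(637)/T(430) = exp(τ_B − τ_A) = exp(0.9273) = 2.5276.

2.53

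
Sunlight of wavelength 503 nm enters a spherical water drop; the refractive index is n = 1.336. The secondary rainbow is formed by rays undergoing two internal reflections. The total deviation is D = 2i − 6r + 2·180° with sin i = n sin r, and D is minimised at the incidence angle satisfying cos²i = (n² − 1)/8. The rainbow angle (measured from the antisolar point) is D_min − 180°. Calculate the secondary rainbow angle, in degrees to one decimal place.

51.7°

cos²i = (1.78490 − 1)/8 = 0.09811; i = arccos(0.31323) = 71.746°.
sin r = sin 71.746°/1.336 = 0.71084; r = 45.303°.
D_min = 2·71.746° − 6·45.303° + 360° = 231.674°.
Rainbow angle = D_min − 180° = 51.674°.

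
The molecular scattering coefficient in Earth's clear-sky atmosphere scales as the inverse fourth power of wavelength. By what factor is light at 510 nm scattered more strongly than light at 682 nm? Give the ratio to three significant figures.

Rayleigh scattering ∝ λ⁻⁴, so the ratio of coefficients is the inverse fourth power of the wavelength ratio.
σ(510)/σ(682) = (682/510)⁴ = (1.3373)⁴ = 3.198.

3.20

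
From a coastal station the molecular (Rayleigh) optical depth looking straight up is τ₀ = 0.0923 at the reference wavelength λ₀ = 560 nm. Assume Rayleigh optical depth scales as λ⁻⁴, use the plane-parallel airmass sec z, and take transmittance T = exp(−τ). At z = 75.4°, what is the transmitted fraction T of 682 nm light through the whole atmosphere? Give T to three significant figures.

0.847

sec 75.4° = 3.9672.
τ = 0.0923 × (560/682)⁴ × 3.9672 = 0.0923 × 0.4546 × 3.9672 = 0.1665.
T = exp(−0.1665) = 0.8467.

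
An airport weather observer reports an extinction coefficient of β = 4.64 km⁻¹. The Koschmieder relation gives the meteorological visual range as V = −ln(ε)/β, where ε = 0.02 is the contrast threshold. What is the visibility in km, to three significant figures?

V = −ln(0.02) / 4.64 = 3.912 / 4.64 = 0.8431 km.

0.843 km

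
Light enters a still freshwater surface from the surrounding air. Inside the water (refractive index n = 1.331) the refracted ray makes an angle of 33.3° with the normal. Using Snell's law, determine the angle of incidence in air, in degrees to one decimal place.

Snell: sin θ_i = n · sin θ_r = 1.331 × sin 33.3° = 1.331 × 0.5490 = 0.7307.
θ_i = arcsin(0.7307) = 46.95°.

46.9°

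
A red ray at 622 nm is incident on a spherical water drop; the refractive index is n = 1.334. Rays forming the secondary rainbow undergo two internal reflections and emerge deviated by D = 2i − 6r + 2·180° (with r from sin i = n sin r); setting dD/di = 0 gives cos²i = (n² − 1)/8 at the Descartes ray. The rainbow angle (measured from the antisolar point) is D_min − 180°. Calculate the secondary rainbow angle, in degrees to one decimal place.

51.2°

cos²i = (1.77956 − 1)/8 = 0.09744; i = arccos(0.31216) = 71.810°.
sin r = sin 71.810°/1.334 = 0.71217; r = 45.411°.
D_min = 2·71.810° − 6·45.411° + 360° = 231.153°.
Rainbow angle = D_min − 180° = 51.153°.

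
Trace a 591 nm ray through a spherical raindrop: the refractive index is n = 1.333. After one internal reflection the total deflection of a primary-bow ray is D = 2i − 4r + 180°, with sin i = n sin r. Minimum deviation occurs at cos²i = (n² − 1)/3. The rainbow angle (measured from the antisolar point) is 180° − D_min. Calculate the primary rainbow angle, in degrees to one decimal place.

42.1°

cos²i = (1.77689 − 1)/3 = 0.25896; i = arccos(0.50888) = 59.410°.
sin r = sin 59.410°/1.333 = 0.64579; r = 40.225°.
D_min = 2·59.410° − 4·40.225° + 180° = 137.922°.
Rainbow angle = 180° − D_min = 42.078°.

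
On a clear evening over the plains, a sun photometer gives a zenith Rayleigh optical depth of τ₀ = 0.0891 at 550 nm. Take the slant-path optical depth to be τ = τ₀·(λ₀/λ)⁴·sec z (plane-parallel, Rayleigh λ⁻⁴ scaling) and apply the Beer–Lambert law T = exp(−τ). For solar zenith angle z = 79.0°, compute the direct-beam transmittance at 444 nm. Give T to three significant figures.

sec 79.0° = 5.2408.
τ = 0.0891 × (550/444)⁴ × 5.2408 = 0.0891 × 2.3546 × 5.2408 = 1.0995.
T = exp(−1.0995) = 0.3330.

0.333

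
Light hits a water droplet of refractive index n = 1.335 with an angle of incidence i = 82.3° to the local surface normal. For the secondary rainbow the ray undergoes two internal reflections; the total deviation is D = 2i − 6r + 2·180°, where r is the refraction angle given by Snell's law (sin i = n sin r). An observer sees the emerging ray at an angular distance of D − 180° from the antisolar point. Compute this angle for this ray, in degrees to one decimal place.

sin r = sin 82.3° / 1.335 = 0.9910/1.335 = 0.7423; r = 47.93°.
D = 2·82.3° − 6·47.93° + 2·180° = 164.60° − 287.57° + 360° = 237.03°.
Angle from antisolar point = D − 180° = 57.03°.

57.0°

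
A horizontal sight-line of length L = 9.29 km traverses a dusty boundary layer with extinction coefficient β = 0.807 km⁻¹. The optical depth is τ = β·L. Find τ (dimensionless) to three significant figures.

7.50

τ = β·L = 0.807 × 9.29 = 7.4970.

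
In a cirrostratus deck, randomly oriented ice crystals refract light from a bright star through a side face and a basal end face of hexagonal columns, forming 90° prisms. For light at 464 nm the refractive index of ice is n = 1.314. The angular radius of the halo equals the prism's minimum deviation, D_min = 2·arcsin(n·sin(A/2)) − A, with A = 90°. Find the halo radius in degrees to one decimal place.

n·sin(A/2) = 1.314 × sin 45° = 1.314 × 0.7071 = 0.9291.
D_min = 2·arcsin(0.9291) − 90° = 2 × 68.301° − 90° = 46.602°.

46.6°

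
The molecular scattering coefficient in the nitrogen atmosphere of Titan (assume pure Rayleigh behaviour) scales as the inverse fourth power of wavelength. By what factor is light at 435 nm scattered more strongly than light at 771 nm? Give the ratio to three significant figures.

Rayleigh scattering ∝ λ⁻⁴, so the ratio of coefficients is the inverse fourth power of the wavelength ratio.
σ(435)/σ(771) = (771/435)⁴ = (1.7724)⁴ = 9.869.

9.87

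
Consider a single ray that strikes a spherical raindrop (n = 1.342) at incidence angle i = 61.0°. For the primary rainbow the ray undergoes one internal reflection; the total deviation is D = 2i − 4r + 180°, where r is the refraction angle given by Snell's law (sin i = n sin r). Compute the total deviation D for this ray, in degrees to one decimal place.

139.3°

sin r = sin 61.0° / 1.342 = 0.8746/1.342 = 0.6517; r = 40.67°.
D = 2·61.0° − 4·40.67° + 180° = 122.00° − 162.69° + 180° = 139.31°.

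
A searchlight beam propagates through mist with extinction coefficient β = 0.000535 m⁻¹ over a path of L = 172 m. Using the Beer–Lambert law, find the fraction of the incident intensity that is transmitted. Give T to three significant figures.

τ = β·L = 0.000535 × 172 = 0.0920.
T = exp(−0.0920) = 0.9121.

0.912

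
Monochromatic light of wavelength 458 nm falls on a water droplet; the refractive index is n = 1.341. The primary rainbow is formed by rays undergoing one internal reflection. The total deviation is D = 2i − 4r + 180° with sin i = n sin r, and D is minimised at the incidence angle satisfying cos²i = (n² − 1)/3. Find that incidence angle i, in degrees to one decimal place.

58.9°

cos²i = (1.341² − 1)/3 = (1.79828 − 1)/3 = 0.26609.
cos i = 0.51584, so i = 58.946°.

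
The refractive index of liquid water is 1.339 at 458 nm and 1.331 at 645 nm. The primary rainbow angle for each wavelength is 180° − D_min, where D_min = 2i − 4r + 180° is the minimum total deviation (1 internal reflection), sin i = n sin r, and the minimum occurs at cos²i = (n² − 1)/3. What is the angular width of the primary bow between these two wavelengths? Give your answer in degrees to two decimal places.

1.16°

At 458 nm (n = 1.339): cos²i = 0.26431 → i = 59.062°, r = 39.834°, D_min = 138.786°, rainbow angle = 41.214°.
At 645 nm (n = 1.331): cos²i = 0.25719 → i = 59.527°, r = 40.356°, D_min = 137.630°, rainbow angle = 42.370°.
Angular width = |41.214° − 42.370°| = 1.156°.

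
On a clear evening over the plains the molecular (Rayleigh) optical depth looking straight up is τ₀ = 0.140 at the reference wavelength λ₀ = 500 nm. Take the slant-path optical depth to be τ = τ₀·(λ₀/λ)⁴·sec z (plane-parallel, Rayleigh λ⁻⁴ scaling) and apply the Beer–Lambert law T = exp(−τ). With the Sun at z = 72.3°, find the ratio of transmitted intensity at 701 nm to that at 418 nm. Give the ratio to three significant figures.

2.28

Airmass: sec 72.3° = 3.2891.
τ(701 nm) = 0.140 × (500/701)⁴ × 3.2891 = 0.140 × 0.2588 × 3.2891 = 0.1192.
τ(418 nm) = 0.140 × (500/418)⁴ × 3.2891 = 0.140 × 2.0473 × 3.2891 = 0.9427.
T(701)/T(418) = exp(τ_B − τ_A) = exp(0.8235) = 2.2785.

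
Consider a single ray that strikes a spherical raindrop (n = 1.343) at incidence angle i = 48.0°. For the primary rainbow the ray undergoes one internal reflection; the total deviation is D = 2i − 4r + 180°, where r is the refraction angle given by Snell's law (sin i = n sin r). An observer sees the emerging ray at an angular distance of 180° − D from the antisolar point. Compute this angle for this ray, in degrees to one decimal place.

sin r = sin 48.0° / 1.343 = 0.7431/1.343 = 0.5533; r = 33.60°.
D = 2·48.0° − 4·33.60° + 180° = 96.00° − 134.39° + 180° = 141.61°.
Angle from antisolar point = 180° − D = 38.39°.

38.4°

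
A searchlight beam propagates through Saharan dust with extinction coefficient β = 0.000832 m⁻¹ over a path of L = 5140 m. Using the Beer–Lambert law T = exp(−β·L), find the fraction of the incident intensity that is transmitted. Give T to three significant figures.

0.0139

τ = β·L = 0.000832 × 5140 = 4.2765.
T = exp(−4.2765) = 0.0139.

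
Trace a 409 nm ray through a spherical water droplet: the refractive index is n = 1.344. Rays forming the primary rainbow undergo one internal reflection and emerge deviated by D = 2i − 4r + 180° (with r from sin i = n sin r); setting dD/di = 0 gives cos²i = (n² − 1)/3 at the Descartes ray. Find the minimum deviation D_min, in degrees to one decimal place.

cos²i = (1.80634 − 1)/3 = 0.26878; i = arccos(0.51844) = 58.772°.
sin r = sin 58.772°/1.344 = 0.63625; r = 39.512°.
D_min = 2·58.772° − 4·39.512° + 180° = 139.495°.

139.5°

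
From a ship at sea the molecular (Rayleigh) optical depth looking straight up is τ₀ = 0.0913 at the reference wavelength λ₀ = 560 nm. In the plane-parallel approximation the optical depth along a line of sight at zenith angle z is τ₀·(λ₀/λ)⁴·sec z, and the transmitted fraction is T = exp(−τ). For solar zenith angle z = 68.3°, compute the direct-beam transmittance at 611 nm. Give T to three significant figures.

0.840

sec 68.3° = 2.7046.
τ = 0.0913 × (560/611)⁴ × 2.7046 = 0.0913 × 0.7056 × 2.7046 = 0.1742.
T = exp(−0.1742) = 0.8401.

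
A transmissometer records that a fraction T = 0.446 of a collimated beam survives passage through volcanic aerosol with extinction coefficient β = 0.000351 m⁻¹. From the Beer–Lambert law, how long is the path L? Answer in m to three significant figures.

2300 m

Beer–Lambert: T = exp(−βL) ⇒ L = −ln(T)/β = −ln(0.446)/0.000351 = 0.8074/0.000351 = 2300 m.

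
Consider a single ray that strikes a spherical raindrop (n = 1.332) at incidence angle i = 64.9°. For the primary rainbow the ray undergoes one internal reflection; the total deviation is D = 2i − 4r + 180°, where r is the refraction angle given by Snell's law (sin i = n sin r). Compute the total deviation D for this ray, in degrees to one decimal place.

138.5°

sin r = sin 64.9° / 1.332 = 0.9056/1.332 = 0.6799; r = 42.83°.
D = 2·64.9° − 4·42.83° + 180° = 129.80° − 171.33° + 180° = 138.47°.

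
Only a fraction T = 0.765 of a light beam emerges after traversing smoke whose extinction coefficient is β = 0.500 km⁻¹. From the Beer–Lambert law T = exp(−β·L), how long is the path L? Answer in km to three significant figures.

0.536 km

Beer–Lambert: T = exp(−βL) ⇒ L = −ln(T)/β = −ln(0.765)/0.500 = 0.2679/0.500 = 0.5358 km.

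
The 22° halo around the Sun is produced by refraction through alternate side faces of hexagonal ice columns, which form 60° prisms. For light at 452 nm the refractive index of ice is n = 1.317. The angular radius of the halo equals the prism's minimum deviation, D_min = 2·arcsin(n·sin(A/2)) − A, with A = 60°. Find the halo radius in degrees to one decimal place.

n·sin(A/2) = 1.317 × sin 30° = 1.317 × 0.5000 = 0.6585.
D_min = 2·arcsin(0.6585) − 60° = 2 × 41.186° − 60° = 22.371°.

22.4°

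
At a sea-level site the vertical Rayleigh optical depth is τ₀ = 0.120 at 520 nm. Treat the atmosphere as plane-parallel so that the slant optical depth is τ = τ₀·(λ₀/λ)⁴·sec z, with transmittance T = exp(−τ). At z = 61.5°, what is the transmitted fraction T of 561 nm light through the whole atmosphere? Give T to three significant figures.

0.831

sec 61.5° = 2.0957.
τ = 0.120 × (520/561)⁴ × 2.0957 = 0.120 × 0.7382 × 2.0957 = 0.1856.
T = exp(−0.1856) = 0.8306.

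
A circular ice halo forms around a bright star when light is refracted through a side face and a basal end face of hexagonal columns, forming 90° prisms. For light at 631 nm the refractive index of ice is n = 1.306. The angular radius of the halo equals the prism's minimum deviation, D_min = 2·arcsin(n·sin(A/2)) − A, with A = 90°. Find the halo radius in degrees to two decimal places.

n·sin(A/2) = 1.306 × sin 45° = 1.306 × 0.7071 = 0.9235.
D_min = 2·arcsin(0.9235) − 90° = 2 × 67.440° − 90° = 44.881°.

44.88°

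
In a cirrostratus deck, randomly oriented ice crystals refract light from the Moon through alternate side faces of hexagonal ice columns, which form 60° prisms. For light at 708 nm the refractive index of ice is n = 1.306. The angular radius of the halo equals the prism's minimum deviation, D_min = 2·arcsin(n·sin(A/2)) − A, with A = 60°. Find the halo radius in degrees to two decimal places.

n·sin(A/2) = 1.306 × sin 30° = 1.306 × 0.5000 = 0.6530.
D_min = 2·arcsin(0.6530) − 60° = 2 × 40.768° − 60° = 21.536°.

21.54°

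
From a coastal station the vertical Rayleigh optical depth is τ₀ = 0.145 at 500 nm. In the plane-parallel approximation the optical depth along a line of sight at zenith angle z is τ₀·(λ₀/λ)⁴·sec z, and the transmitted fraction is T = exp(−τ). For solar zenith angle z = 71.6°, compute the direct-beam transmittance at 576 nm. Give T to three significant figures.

0.770

sec 71.6° = 3.1681.
τ = 0.145 × (500/576)⁴ × 3.1681 = 0.145 × 0.5678 × 3.1681 = 0.2608.
T = exp(−0.2608) = 0.7704.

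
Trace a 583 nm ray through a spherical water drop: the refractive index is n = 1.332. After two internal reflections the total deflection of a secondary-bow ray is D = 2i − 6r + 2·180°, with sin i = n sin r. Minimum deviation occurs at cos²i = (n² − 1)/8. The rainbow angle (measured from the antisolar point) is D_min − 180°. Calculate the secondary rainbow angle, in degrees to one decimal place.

50.6°

cos²i = (1.77422 − 1)/8 = 0.09678; i = arccos(0.31109) = 71.875°.
sin r = sin 71.875°/1.332 = 0.71350; r = 45.520°.
D_min = 2·71.875° − 6·45.520° + 360° = 230.628°.
Rainbow angle = D_min − 180° = 50.628°.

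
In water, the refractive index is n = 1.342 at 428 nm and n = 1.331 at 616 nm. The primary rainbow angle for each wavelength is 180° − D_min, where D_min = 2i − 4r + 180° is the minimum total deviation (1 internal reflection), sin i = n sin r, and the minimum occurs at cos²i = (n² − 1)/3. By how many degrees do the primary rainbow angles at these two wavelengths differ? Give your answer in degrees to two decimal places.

1.58°

At 428 nm (n = 1.342): cos²i = 0.26699 → i = 58.888°, r = 39.641°, D_min = 139.213°, rainbow angle = 40.787°.
At 616 nm (n = 1.331): cos²i = 0.25719 → i = 59.527°, r = 40.356°, D_min = 137.630°, rainbow angle = 42.370°.
Angular width = |40.787° − 42.370°| = 1.583°.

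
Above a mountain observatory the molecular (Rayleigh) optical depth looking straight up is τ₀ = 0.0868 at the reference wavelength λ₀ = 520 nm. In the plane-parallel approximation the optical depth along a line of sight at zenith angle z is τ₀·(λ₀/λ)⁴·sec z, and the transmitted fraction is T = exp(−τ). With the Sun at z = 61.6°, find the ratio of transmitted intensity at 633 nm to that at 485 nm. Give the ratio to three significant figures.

1.17

Airmass: sec 61.6° = 2.1025.
τ(633 nm) = 0.0868 × (520/633)⁴ × 2.1025 = 0.0868 × 0.4554 × 2.1025 = 0.0831.
τ(485 nm) = 0.0868 × (520/485)⁴ × 2.1025 = 0.0868 × 1.3214 × 2.1025 = 0.2412.
T(633)/T(485) = exp(τ_B − τ_A) = exp(0.1580) = 1.1712.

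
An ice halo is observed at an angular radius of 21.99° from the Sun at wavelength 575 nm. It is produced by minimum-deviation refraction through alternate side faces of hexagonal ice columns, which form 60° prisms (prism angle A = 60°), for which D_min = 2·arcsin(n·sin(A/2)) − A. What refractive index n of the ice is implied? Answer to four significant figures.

Rearranging: n = sin((D_min + A)/2) / sin(A/2).
(D_min + A)/2 = (21.99° + 60°)/2 = 40.995°.
n = sin 40.995° / sin 30° = 0.6560 / 0.5000 = 1.3120.

1.312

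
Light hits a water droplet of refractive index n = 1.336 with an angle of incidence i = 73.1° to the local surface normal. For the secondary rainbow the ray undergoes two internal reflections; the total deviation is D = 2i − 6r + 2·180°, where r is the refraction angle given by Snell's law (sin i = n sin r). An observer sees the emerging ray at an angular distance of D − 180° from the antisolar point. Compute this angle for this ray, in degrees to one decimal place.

51.8°

sin r = sin 73.1° / 1.336 = 0.9568/1.336 = 0.7162; r = 45.74°.
D = 2·73.1° − 6·45.74° + 2·180° = 146.20° − 274.44° + 360° = 231.76°.
Angle from antisolar point = D − 180° = 51.76°.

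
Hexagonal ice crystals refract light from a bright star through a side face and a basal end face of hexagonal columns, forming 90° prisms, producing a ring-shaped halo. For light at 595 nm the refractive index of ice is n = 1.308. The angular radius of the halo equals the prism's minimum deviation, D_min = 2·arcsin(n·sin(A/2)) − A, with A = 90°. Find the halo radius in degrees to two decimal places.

45.31°

n·sin(A/2) = 1.308 × sin 45° = 1.308 × 0.7071 = 0.9249.
D_min = 2·arcsin(0.9249) − 90° = 2 × 67.653° − 90° = 45.305°.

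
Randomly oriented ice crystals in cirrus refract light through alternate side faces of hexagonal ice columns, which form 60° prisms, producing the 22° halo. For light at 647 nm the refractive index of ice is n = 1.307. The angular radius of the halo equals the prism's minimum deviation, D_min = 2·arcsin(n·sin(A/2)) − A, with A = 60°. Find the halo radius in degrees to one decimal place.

n·sin(A/2) = 1.307 × sin 30° = 1.307 × 0.5000 = 0.6535.
D_min = 2·arcsin(0.6535) − 60° = 2 × 40.806° − 60° = 21.612°.

21.6°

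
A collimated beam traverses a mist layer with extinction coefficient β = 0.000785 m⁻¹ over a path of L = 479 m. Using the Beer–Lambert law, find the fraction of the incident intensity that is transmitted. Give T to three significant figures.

τ = β·L = 0.000785 × 479 = 0.3760.
T = exp(−0.3760) = 0.6866.

0.687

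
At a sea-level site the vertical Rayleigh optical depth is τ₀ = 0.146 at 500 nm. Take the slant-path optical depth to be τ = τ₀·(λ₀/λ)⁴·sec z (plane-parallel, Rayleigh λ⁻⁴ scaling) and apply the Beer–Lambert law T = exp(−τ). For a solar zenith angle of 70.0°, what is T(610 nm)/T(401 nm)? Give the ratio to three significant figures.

Airmass: sec 70.0° = 2.9238.
τ(610 nm) = 0.146 × (500/610)⁴ × 2.9238 = 0.146 × 0.4514 × 2.9238 = 0.1927.
τ(401 nm) = 0.146 × (500/401)⁴ × 2.9238 = 0.146 × 2.4171 × 2.9238 = 1.0318.
T(610)/T(401) = exp(τ_B − τ_A) = exp(0.8391) = 2.3143.

2.31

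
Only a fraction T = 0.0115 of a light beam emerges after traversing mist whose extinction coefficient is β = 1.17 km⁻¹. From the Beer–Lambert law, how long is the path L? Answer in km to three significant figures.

Beer–Lambert: T = exp(−βL) ⇒ L = −ln(T)/β = −ln(0.0115)/1.17 = 4.4654/1.17 = 3.817 km.

3.82 km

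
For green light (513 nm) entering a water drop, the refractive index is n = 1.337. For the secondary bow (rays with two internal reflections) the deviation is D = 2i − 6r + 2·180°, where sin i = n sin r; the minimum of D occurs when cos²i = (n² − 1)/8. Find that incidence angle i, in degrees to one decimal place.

71.7°

cos²i = (1.337² − 1)/8 = (1.78757 − 1)/8 = 0.09845.
cos i = 0.31376, so i = 71.714°.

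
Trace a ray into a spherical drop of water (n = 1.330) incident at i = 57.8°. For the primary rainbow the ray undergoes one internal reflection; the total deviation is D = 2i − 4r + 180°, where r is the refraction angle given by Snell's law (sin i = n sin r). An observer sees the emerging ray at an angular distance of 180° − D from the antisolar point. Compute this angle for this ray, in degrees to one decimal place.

42.4°

sin r = sin 57.8° / 1.330 = 0.8462/1.330 = 0.6362; r = 39.51°.
D = 2·57.8° − 4·39.51° + 180° = 115.60° − 158.05° + 180° = 137.55°.
Angle from antisolar point = 180° − D = 42.45°.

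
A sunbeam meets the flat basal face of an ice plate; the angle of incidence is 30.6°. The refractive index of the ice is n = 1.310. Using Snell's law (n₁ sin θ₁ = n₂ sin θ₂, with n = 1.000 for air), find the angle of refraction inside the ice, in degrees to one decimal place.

Snell: sin θ_r = sin θ_i / n = sin 30.6° / 1.310 = 0.5090 / 1.310 = 0.3886.
θ_r = arcsin(0.3886) = 22.87°.

22.9°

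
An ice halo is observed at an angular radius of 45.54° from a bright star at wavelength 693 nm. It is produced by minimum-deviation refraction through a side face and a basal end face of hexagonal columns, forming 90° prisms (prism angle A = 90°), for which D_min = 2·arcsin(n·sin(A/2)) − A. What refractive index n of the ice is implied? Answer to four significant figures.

Rearranging: n = sin((D_min + A)/2) / sin(A/2).
(D_min + A)/2 = (45.54° + 90°)/2 = 67.770°.
n = sin 67.770° / sin 45° = 0.9257 / 0.7071 = 1.3091.

1.309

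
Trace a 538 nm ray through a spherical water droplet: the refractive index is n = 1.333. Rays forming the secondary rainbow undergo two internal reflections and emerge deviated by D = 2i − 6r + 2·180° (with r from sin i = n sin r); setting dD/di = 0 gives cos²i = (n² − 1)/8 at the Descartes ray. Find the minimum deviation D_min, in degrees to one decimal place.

cos²i = (1.77689 − 1)/8 = 0.09711; i = arccos(0.31163) = 71.843°.
sin r = sin 71.843°/1.333 = 0.71283; r = 45.466°.
D_min = 2·71.843° − 6·45.466° + 360° = 230.891°.

230.9°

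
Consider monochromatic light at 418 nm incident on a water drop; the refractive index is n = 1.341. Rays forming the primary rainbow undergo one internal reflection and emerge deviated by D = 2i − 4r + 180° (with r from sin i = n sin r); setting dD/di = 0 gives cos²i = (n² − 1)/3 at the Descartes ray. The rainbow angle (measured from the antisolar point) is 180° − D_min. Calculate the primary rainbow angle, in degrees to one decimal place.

40.9°

cos²i = (1.79828 − 1)/3 = 0.26609; i = arccos(0.51584) = 58.946°.
sin r = sin 58.946°/1.341 = 0.63884; r = 39.705°.
D_min = 2·58.946° − 4·39.705° + 180° = 139.071°.
Rainbow angle = 180° − D_min = 40.929°.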